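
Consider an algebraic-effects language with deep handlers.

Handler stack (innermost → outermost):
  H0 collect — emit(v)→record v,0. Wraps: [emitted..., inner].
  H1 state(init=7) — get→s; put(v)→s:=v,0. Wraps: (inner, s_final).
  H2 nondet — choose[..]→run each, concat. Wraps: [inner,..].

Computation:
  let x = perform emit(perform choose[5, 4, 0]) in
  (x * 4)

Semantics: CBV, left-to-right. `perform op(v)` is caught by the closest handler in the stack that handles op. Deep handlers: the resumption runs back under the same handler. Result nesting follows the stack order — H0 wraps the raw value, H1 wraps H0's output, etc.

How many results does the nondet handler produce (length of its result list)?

Answer: 3

Working:
choose[5, 4, 0] @ H2
  branch[0] choose=5:
    emit(5) @ H0 ⇒ out+=5
    H0 returns [5, 0]
    H1 returns ([5, 0], 7)
    H2 returns [([5, 0], 7)]
  branch[1] choose=4:
    emit(4) @ H0 ⇒ out+=4
    H0 returns [4, 0]
    H1 returns ([4, 0], 7)
    H2 returns [([4, 0], 7)]
  branch[2] choose=0:
    emit(0) @ H0 ⇒ out+=0
    H0 returns [0, 0]
    H1 returns ([0, 0], 7)
    H2 returns [([0, 0], 7)]
= [([5, 0], 7), ([4, 0], 7), ([0, 0], 7)]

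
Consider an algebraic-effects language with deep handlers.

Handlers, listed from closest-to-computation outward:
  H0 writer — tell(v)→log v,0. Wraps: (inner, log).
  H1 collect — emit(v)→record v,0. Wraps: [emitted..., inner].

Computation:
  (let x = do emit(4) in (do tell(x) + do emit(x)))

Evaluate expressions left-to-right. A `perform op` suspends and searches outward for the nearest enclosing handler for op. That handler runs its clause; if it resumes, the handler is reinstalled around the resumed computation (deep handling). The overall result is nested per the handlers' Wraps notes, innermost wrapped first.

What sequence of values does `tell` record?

Answer: (0)

Step-by-step:
emit(4) @ H1 ⇒ out+=4
tell(0) @ H0 ⇒ log+=0
emit(0) @ H1 ⇒ out+=0
H0 returns (0, (0))
H1 returns [4, 0, (0, (0))]
= [4, 0, (0, (0))]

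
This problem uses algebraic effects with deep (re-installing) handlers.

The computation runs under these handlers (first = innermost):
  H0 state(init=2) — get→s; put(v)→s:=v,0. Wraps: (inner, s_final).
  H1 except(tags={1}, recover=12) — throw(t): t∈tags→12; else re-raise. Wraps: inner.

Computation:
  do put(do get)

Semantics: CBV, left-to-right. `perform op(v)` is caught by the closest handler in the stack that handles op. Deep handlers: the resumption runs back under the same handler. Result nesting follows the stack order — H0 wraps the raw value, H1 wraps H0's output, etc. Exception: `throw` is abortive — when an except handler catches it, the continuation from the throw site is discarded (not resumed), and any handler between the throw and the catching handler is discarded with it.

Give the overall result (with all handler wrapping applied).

Working:
get @ H0 ⇒ 2
put(2) @ H0 ⇒ s:=2
H0 returns (0, 2)
H1 returns (0, 2)
= (0, 2)

Answer: (0, 2)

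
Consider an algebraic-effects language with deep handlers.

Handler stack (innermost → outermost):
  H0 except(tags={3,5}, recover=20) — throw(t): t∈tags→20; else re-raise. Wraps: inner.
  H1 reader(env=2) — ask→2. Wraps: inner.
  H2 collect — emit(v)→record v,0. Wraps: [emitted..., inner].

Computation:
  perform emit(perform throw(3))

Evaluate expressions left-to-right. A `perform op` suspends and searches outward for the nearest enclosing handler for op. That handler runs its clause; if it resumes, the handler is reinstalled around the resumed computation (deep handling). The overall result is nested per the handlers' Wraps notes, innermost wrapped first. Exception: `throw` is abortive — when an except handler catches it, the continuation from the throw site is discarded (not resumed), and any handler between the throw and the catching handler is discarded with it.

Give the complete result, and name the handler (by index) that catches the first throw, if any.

Step-by-step:
throw(3) @ H0 caught ⇒ 20
H1 returns 20
H2 returns [20]
= [20]

Answer: [20] ; first throw caught by: H0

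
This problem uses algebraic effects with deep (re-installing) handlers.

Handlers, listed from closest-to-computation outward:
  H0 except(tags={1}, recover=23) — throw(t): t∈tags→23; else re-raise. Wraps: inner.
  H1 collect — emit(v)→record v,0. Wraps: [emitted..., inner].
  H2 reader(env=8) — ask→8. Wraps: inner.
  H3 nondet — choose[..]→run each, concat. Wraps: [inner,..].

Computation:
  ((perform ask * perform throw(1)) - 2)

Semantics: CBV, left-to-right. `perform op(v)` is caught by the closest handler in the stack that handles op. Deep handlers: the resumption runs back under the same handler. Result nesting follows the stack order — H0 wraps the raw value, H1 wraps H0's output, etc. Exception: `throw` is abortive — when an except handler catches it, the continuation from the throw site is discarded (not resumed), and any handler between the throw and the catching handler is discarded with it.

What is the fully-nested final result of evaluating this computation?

Evaluation trace:
ask @ H2 ⇒ 8
throw(1) @ H0 caught ⇒ 23
H1 returns [23]
H2 returns [23]
H3 returns [[23]]
= [[23]]

Answer: [[23]]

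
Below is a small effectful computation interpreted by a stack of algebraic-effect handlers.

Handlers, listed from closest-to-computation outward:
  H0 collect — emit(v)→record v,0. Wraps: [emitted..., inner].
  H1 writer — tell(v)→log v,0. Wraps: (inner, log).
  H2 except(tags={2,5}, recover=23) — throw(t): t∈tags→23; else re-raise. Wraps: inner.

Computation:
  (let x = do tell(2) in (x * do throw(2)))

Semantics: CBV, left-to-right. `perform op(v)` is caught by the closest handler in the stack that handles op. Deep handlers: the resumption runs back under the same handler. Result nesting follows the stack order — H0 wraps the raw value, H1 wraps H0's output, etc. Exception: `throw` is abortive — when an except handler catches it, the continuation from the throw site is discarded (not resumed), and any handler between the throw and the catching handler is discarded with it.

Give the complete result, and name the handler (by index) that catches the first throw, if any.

Answer: 23 ; first throw caught by: H2

Evaluation trace:
tell(2) @ H1 ⇒ log+=2
throw(2) @ H2 caught ⇒ 23
= 23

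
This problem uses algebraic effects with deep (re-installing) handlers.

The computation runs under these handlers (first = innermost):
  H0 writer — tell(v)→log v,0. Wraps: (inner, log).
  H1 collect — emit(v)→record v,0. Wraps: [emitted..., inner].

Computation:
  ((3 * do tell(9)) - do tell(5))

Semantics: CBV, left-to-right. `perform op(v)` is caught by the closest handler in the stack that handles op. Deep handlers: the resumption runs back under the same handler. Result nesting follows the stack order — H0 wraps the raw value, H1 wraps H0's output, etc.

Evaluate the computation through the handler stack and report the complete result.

Answer: [(0, (9, 5))]

Step-by-step:
tell(9) @ H0 ⇒ log+=9
tell(5) @ H0 ⇒ log+=5
H0 returns (0, (9, 5))
H1 returns [(0, (9, 5))]
= [(0, (9, 5))]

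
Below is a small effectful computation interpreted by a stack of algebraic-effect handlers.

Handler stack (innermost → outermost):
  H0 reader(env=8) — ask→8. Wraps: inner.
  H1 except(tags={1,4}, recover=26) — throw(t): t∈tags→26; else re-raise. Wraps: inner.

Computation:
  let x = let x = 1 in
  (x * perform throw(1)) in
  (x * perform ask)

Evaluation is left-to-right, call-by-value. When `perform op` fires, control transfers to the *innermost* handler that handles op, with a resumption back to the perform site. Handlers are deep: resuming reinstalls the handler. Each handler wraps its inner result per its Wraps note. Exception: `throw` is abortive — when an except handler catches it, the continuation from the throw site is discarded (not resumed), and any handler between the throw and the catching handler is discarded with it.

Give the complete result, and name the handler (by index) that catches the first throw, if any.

Step-by-step:
throw(1) @ H1 caught ⇒ 26
= 26

Answer: 26 ; first throw caught by: H1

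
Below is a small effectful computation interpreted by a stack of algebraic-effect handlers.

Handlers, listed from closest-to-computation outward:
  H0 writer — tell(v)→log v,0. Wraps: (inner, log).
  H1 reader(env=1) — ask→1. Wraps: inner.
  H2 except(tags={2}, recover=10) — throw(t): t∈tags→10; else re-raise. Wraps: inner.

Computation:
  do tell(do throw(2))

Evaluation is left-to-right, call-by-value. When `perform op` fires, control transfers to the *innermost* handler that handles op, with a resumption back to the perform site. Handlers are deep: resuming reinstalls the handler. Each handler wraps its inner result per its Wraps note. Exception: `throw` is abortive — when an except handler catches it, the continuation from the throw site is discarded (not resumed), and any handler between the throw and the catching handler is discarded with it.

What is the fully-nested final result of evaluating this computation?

Evaluation trace:
throw(2) @ H2 caught ⇒ 10
= 10

Answer: 10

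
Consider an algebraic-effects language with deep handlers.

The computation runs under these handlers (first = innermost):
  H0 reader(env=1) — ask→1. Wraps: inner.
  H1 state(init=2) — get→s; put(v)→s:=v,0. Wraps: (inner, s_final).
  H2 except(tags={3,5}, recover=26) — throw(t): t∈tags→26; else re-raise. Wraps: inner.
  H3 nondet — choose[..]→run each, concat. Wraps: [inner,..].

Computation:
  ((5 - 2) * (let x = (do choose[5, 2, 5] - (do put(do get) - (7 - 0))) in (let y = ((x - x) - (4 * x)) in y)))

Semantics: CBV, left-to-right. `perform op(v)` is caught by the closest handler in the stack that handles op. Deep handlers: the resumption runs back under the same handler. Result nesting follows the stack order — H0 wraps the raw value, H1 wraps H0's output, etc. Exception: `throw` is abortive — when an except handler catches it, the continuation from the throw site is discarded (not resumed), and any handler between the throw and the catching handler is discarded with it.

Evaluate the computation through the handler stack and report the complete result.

Working:
choose[5, 2, 5] @ H3
  branch[0] choose=5:
    get @ H1 ⇒ 2
    put(2) @ H1 ⇒ s:=2
    H0 returns -144
    H1 returns (-144, 2)
    H2 returns (-144, 2)
    H3 returns [(-144, 2)]
  branch[1] choose=2:
    get @ H1 ⇒ 2
    put(2) @ H1 ⇒ s:=2
    H0 returns -108
    H1 returns (-108, 2)
    H2 returns (-108, 2)
    H3 returns [(-108, 2)]
  branch[2] choose=5:
    get @ H1 ⇒ 2
    put(2) @ H1 ⇒ s:=2
    H0 returns -144
    H1 returns (-144, 2)
    H2 returns (-144, 2)
    H3 returns [(-144, 2)]
= [(-144, 2), (-108, 2), (-144, 2)]

Answer: [(-144, 2), (-108, 2), (-144, 2)]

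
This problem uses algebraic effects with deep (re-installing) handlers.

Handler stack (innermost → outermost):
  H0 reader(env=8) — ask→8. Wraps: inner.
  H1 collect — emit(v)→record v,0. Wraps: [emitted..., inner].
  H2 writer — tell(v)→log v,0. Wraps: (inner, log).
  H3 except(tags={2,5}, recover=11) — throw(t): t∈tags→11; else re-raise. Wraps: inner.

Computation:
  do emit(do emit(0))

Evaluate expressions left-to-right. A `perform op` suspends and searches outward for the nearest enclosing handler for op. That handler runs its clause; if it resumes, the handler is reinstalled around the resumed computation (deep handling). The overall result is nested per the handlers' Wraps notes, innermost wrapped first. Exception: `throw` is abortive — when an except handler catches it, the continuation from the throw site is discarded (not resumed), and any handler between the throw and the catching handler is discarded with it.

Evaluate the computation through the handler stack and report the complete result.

Answer: ([0, 0, 0], ())

Step-by-step:
emit(0) @ H1 ⇒ out+=0
emit(0) @ H1 ⇒ out+=0
H0 returns 0
H1 returns [0, 0, 0]
H2 returns ([0, 0, 0], ())
H3 returns ([0, 0, 0], ())
= ([0, 0, 0], ())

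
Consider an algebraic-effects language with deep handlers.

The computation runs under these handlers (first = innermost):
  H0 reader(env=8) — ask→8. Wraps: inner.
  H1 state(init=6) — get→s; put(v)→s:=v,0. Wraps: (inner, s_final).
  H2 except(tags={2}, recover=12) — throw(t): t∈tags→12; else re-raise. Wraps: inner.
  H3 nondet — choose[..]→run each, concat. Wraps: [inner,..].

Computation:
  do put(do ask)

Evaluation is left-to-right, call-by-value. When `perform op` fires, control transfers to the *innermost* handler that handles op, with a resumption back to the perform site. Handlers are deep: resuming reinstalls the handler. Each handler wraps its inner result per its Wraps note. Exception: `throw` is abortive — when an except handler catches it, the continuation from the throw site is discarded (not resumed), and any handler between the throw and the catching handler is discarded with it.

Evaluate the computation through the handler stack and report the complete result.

Working:
ask @ H0 ⇒ 8
put(8) @ H1 ⇒ s:=8
H0 returns 0
H1 returns (0, 8)
H2 returns (0, 8)
H3 returns [(0, 8)]
= [(0, 8)]

Answer: [(0, 8)]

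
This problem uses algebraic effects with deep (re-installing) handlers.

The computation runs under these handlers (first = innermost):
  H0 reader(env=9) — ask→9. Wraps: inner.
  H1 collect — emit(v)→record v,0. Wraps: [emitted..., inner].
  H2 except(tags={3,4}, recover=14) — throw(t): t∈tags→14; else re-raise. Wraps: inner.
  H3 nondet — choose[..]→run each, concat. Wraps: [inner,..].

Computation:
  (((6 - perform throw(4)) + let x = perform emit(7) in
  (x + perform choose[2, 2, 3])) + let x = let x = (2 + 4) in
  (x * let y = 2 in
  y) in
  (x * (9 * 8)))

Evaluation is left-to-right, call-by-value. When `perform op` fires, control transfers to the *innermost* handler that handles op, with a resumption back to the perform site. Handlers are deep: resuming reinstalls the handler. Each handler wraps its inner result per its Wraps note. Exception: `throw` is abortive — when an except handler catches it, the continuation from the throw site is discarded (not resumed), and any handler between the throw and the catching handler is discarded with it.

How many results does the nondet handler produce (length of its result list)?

Answer: 1

Evaluation trace:
throw(4) @ H2 caught ⇒ 14
H3 returns [14]
= [14]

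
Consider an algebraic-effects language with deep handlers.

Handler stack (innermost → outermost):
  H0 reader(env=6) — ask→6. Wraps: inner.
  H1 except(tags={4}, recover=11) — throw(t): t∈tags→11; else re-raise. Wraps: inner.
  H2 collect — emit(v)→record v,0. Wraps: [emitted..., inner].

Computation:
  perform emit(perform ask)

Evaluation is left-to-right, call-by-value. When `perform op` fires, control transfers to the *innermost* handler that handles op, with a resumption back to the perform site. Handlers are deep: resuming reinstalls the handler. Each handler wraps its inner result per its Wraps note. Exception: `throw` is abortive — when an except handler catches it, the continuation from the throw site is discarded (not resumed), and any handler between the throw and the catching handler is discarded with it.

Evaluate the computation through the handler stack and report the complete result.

Answer: [6, 0]

Step-by-step:
ask @ H0 ⇒ 6
emit(6) @ H2 ⇒ out+=6
H0 returns 0
H1 returns 0
H2 returns [6, 0]
= [6, 0]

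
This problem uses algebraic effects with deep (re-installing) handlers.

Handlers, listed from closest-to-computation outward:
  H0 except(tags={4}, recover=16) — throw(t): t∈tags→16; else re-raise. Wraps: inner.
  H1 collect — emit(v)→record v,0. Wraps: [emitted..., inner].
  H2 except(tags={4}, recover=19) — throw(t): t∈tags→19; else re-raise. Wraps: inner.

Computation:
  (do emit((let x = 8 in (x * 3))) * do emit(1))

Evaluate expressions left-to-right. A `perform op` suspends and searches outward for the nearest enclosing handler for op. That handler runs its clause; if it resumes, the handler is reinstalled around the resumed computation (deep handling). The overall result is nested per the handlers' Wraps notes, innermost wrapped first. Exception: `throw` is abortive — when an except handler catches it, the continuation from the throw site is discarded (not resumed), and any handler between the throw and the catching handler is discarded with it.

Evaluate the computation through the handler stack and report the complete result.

Answer: [24, 1, 0]

Working:
emit(24) @ H1 ⇒ out+=24
emit(1) @ H1 ⇒ out+=1
H0 returns 0
H1 returns [24, 1, 0]
H2 returns [24, 1, 0]
= [24, 1, 0]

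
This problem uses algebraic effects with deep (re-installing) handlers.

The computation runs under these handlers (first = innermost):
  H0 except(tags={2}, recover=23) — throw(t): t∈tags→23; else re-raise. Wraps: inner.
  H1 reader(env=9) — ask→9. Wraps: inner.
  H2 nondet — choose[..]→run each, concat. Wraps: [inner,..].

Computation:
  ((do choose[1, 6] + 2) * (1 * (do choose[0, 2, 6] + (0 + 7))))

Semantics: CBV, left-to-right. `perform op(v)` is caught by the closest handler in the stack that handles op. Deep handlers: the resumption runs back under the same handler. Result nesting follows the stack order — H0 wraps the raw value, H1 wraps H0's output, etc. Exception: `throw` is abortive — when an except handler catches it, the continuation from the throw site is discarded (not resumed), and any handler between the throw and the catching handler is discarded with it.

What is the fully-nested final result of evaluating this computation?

Answer: [21, 27, 39, 56, 72, 104]

Working:
choose[1, 6] @ H2
  branch[0] choose=1:
    choose[0, 2, 6] @ H2
      branch[0] choose=0:
        H0 returns 21
        H1 returns 21
        H2 returns [21]
      branch[1] choose=2:
        H0 returns 27
        H1 returns 27
        H2 returns [27]
      branch[2] choose=6:
        H0 returns 39
        H1 returns 39
        H2 returns [39]
  branch[1] choose=6:
    choose[0, 2, 6] @ H2
      branch[0] choose=0:
        H0 returns 56
        H1 returns 56
        H2 returns [56]
      branch[1] choose=2:
        H0 returns 72
        H1 returns 72
        H2 returns [72]
      branch[2] choose=6:
        H0 returns 104
        H1 returns 104
        H2 returns [104]
= [21, 27, 39, 56, 72, 104]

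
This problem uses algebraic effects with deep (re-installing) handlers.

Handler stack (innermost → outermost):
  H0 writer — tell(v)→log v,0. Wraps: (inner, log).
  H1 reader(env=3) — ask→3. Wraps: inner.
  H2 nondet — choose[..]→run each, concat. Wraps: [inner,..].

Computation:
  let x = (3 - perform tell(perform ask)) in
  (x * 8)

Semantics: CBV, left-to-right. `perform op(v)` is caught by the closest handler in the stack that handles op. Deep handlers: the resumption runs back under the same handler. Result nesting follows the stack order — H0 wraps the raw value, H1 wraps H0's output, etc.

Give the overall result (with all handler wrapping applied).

Answer: [(24, (3))]

Evaluation trace:
ask @ H1 ⇒ 3
tell(3) @ H0 ⇒ log+=3
H0 returns (24, (3))
H1 returns (24, (3))
H2 returns [(24, (3))]
= [(24, (3))]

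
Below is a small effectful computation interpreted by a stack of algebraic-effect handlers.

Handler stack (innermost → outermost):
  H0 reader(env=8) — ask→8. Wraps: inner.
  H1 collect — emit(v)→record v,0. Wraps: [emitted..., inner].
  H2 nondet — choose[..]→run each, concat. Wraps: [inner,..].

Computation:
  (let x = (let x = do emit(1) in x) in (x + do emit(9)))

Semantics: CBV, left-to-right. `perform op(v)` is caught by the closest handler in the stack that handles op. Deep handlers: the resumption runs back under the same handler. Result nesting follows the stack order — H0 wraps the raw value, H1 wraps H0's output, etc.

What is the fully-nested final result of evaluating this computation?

Step-by-step:
emit(1) @ H1 ⇒ out+=1
emit(9) @ H1 ⇒ out+=9
H0 returns 0
H1 returns [1, 9, 0]
H2 returns [[1, 9, 0]]
= [[1, 9, 0]]

Answer: [[1, 9, 0]]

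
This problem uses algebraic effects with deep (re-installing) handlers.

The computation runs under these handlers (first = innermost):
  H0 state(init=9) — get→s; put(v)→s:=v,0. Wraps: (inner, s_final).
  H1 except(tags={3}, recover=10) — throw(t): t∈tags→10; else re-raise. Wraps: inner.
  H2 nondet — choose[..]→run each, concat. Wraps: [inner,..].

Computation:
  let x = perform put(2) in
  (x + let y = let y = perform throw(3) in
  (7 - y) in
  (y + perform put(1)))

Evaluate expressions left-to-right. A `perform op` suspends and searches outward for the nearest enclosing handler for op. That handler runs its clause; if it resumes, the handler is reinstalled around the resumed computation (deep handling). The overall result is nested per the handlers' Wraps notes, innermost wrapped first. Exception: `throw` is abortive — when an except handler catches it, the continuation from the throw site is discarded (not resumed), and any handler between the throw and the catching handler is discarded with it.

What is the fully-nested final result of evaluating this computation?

Evaluation trace:
put(2) @ H0 ⇒ s:=2
throw(3) @ H1 caught ⇒ 10
H2 returns [10]
= [10]

Answer: [10]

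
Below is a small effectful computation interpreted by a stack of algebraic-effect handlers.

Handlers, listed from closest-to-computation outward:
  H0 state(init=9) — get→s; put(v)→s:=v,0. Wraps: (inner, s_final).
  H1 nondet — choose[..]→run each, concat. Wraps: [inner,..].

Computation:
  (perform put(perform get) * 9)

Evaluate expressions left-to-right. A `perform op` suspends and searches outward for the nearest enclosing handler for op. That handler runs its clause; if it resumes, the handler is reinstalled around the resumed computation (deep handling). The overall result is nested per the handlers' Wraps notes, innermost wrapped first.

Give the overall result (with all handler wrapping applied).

Answer: [(0, 9)]

Evaluation trace:
get @ H0 ⇒ 9
put(9) @ H0 ⇒ s:=9
H0 returns (0, 9)
H1 returns [(0, 9)]
= [(0, 9)]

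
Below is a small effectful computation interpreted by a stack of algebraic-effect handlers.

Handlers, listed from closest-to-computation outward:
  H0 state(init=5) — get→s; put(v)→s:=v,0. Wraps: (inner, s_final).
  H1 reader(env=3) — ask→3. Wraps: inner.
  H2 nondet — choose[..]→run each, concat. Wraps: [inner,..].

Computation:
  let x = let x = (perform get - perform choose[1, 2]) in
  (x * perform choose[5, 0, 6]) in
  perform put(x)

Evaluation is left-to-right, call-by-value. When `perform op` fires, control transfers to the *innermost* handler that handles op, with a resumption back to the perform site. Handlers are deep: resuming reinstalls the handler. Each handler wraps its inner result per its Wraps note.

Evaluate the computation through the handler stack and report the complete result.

Answer: [(0, 20), (0, 0), (0, 24), (0, 15), (0, 0), (0, 18)]

Step-by-step:
get @ H0 ⇒ 5
choose[1, 2] @ H2
  branch[0] choose=1:
    choose[5, 0, 6] @ H2
      branch[0] choose=5:
        put(20) @ H0 ⇒ s:=20
        H0 returns (0, 20)
        H1 returns (0, 20)
        H2 returns [(0, 20)]
      branch[1] choose=0:
        put(0) @ H0 ⇒ s:=0
        H0 returns (0, 0)
        H1 returns (0, 0)
        H2 returns [(0, 0)]
      branch[2] choose=6:
        put(24) @ H0 ⇒ s:=24
        H0 returns (0, 24)
        H1 returns (0, 24)
        H2 returns [(0, 24)]
  branch[1] choose=2:
    choose[5, 0, 6] @ H2
      branch[0] choose=5:
        put(15) @ H0 ⇒ s:=15
        H0 returns (0, 15)
        H1 returns (0, 15)
        H2 returns [(0, 15)]
      branch[1] choose=0:
        put(0) @ H0 ⇒ s:=0
        H0 returns (0, 0)
        H1 returns (0, 0)
        H2 returns [(0, 0)]
      branch[2] choose=6:
        put(18) @ H0 ⇒ s:=18
        H0 returns (0, 18)
        H1 returns (0, 18)
        H2 returns [(0, 18)]
= [(0, 20), (0, 0), (0, 24), (0, 15), (0, 0), (0, 18)]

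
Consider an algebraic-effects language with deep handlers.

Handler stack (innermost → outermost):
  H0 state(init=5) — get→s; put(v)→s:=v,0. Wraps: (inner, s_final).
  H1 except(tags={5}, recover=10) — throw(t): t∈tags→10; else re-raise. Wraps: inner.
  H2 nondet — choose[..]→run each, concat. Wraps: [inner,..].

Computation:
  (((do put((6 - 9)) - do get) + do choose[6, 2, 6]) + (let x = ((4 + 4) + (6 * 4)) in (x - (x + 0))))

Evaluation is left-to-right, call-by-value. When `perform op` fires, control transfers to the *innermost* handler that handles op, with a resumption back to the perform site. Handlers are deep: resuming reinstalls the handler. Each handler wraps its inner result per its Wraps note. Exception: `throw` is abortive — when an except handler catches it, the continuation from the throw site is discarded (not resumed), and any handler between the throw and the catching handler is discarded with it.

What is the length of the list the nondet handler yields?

Evaluation trace:
put(-3) @ H0 ⇒ s:=-3
get @ H0 ⇒ -3
choose[6, 2, 6] @ H2
  branch[0] choose=6:
    H0 returns (9, -3)
    H1 returns (9, -3)
    H2 returns [(9, -3)]
  branch[1] choose=2:
    H0 returns (5, -3)
    H1 returns (5, -3)
    H2 returns [(5, -3)]
  branch[2] choose=6:
    H0 returns (9, -3)
    H1 returns (9, -3)
    H2 returns [(9, -3)]
= [(9, -3), (5, -3), (9, -3)]

Answer: 3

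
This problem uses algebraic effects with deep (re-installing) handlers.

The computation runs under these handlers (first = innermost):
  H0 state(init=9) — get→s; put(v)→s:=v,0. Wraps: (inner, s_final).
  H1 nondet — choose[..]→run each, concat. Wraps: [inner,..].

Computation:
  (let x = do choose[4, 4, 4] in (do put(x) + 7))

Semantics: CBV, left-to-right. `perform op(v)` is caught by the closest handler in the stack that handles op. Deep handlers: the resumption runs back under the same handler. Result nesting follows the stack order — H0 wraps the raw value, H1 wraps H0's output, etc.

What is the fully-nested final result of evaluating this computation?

Evaluation trace:
choose[4, 4, 4] @ H1
  branch[0] choose=4:
    put(4) @ H0 ⇒ s:=4
    H0 returns (7, 4)
    H1 returns [(7, 4)]
  branch[1] choose=4:
    put(4) @ H0 ⇒ s:=4
    H0 returns (7, 4)
    H1 returns [(7, 4)]
  branch[2] choose=4:
    put(4) @ H0 ⇒ s:=4
    H0 returns (7, 4)
    H1 returns [(7, 4)]
= [(7, 4), (7, 4), (7, 4)]

Answer: [(7, 4), (7, 4), (7, 4)]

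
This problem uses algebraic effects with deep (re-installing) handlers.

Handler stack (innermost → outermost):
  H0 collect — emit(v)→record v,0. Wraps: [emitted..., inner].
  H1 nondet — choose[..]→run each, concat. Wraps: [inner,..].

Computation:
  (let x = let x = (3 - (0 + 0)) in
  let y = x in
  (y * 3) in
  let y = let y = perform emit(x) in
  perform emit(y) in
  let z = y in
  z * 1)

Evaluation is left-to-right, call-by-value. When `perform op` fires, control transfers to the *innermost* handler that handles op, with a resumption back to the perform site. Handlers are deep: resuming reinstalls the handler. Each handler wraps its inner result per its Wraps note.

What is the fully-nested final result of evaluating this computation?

Answer: [[9, 0, 0]]

Step-by-step:
emit(9) @ H0 ⇒ out+=9
emit(0) @ H0 ⇒ out+=0
H0 returns [9, 0, 0]
H1 returns [[9, 0, 0]]
= [[9, 0, 0]]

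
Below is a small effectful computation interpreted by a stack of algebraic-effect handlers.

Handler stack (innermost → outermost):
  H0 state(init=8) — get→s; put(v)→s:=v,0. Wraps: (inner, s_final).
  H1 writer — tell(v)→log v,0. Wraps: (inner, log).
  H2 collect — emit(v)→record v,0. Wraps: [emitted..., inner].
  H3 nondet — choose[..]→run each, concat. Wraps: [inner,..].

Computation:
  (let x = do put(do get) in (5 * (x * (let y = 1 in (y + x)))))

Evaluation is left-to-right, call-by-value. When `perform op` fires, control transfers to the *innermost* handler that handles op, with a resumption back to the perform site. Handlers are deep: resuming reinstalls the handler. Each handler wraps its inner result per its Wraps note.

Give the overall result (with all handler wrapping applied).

Evaluation trace:
get @ H0 ⇒ 8
put(8) @ H0 ⇒ s:=8
H0 returns (0, 8)
H1 returns ((0, 8), ())
H2 returns [((0, 8), ())]
H3 returns [[((0, 8), ())]]
= [[((0, 8), ())]]

Answer: [[((0, 8), ())]]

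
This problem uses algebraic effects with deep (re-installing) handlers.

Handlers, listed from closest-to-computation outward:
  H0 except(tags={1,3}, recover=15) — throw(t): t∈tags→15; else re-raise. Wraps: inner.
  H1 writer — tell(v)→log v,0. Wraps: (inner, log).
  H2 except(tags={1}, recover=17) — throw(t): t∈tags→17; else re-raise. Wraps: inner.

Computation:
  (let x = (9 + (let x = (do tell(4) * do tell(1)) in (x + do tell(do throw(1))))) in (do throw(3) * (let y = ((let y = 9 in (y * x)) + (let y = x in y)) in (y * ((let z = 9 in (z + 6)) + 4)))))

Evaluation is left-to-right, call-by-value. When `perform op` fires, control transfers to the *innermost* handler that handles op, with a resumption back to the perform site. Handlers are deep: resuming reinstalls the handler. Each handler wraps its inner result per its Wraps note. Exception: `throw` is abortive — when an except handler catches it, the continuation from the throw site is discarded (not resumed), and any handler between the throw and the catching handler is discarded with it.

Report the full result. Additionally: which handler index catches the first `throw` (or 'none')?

Evaluation trace:
tell(4) @ H1 ⇒ log+=4
tell(1) @ H1 ⇒ log+=1
throw(1) @ H0 caught ⇒ 15
H1 returns (15, (4, 1))
H2 returns (15, (4, 1))
= (15, (4, 1))

Answer: (15, (4, 1)) ; first throw caught by: H0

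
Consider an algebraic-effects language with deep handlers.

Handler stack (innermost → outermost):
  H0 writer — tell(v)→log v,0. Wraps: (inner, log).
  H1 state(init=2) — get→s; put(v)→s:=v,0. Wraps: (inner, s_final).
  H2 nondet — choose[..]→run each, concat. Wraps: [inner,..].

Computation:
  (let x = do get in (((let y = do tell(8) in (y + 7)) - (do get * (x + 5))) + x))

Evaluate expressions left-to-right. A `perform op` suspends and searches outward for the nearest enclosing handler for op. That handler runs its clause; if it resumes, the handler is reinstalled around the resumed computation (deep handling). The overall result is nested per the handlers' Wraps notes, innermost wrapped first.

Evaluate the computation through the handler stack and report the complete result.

Working:
get @ H1 ⇒ 2
tell(8) @ H0 ⇒ log+=8
get @ H1 ⇒ 2
H0 returns (-5, (8))
H1 returns ((-5, (8)), 2)
H2 returns [((-5, (8)), 2)]
= [((-5, (8)), 2)]

Answer: [((-5, (8)), 2)]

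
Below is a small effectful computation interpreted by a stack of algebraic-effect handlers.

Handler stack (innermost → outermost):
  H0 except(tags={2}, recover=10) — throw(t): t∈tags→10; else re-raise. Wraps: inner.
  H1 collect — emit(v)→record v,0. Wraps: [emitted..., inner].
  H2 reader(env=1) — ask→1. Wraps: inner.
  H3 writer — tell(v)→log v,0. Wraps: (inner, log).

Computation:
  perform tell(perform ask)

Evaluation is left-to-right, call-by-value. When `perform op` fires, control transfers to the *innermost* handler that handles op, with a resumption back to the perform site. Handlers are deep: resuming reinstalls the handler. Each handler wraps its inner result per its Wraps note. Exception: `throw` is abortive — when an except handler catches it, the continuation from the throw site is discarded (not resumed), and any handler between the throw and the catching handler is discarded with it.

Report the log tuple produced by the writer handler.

Working:
ask @ H2 ⇒ 1
tell(1) @ H3 ⇒ log+=1
H0 returns 0
H1 returns [0]
H2 returns [0]
H3 returns ([0], (1))
= ([0], (1))

Answer: (1)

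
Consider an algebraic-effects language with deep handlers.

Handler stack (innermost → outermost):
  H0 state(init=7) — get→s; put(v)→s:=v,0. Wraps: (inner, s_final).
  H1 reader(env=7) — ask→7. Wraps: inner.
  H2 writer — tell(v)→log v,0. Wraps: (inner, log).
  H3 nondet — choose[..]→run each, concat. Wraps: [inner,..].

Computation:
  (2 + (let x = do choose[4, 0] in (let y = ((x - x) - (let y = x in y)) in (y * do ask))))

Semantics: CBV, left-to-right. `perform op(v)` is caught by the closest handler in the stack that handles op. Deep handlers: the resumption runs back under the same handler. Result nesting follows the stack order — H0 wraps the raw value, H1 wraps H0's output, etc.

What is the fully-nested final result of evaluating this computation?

Step-by-step:
choose[4, 0] @ H3
  branch[0] choose=4:
    ask @ H1 ⇒ 7
    H0 returns (-26, 7)
    H1 returns (-26, 7)
    H2 returns ((-26, 7), ())
    H3 returns [((-26, 7), ())]
  branch[1] choose=0:
    ask @ H1 ⇒ 7
    H0 returns (2, 7)
    H1 returns (2, 7)
    H2 returns ((2, 7), ())
    H3 returns [((2, 7), ())]
= [((-26, 7), ()), ((2, 7), ())]

Answer: [((-26, 7), ()), ((2, 7), ())]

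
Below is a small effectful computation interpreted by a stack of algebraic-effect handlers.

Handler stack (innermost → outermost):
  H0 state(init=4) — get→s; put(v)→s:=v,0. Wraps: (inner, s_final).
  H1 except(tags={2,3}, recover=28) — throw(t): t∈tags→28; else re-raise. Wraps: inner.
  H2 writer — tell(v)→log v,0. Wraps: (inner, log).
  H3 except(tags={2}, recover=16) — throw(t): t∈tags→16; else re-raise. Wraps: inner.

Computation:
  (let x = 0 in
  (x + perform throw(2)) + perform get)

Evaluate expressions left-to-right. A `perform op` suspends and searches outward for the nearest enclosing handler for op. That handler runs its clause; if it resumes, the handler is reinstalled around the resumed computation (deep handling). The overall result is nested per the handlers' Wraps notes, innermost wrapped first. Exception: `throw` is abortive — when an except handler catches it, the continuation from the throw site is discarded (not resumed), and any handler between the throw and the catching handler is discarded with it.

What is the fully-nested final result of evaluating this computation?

Step-by-step:
throw(2) @ H1 caught ⇒ 28
H2 returns (28, ())
H3 returns (28, ())
= (28, ())

Answer: (28, ())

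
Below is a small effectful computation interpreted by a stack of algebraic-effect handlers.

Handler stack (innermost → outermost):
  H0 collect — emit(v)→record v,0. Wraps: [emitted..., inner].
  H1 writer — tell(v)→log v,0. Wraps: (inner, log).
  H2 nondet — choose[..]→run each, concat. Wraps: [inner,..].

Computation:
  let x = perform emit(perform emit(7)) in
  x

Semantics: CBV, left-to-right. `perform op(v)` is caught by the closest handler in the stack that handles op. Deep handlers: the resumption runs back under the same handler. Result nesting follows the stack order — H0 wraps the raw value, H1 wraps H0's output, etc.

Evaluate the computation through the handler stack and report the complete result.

Answer: [([7, 0, 0], ())]

Working:
emit(7) @ H0 ⇒ out+=7
emit(0) @ H0 ⇒ out+=0
H0 returns [7, 0, 0]
H1 returns ([7, 0, 0], ())
H2 returns [([7, 0, 0], ())]
= [([7, 0, 0], ())]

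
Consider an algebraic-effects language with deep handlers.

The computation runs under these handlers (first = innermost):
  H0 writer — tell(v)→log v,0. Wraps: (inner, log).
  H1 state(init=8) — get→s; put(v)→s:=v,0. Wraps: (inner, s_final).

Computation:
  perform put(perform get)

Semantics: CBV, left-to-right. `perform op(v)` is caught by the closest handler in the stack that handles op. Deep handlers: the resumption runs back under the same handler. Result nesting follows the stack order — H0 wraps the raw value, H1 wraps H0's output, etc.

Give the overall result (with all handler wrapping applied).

Evaluation trace:
get @ H1 ⇒ 8
put(8) @ H1 ⇒ s:=8
H0 returns (0, ())
H1 returns ((0, ()), 8)
= ((0, ()), 8)

Answer: ((0, ()), 8)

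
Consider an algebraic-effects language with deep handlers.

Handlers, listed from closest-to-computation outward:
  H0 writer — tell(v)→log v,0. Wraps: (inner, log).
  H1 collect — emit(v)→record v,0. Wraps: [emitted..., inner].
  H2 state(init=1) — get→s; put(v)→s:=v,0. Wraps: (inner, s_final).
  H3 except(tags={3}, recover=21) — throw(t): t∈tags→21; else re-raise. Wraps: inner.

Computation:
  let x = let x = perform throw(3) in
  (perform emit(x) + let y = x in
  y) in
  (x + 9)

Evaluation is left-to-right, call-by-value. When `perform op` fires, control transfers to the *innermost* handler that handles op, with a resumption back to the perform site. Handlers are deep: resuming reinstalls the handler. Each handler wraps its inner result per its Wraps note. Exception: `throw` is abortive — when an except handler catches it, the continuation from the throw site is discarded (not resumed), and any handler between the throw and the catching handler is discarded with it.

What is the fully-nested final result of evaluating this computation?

Answer: 21

Working:
throw(3) @ H3 caught ⇒ 21
= 21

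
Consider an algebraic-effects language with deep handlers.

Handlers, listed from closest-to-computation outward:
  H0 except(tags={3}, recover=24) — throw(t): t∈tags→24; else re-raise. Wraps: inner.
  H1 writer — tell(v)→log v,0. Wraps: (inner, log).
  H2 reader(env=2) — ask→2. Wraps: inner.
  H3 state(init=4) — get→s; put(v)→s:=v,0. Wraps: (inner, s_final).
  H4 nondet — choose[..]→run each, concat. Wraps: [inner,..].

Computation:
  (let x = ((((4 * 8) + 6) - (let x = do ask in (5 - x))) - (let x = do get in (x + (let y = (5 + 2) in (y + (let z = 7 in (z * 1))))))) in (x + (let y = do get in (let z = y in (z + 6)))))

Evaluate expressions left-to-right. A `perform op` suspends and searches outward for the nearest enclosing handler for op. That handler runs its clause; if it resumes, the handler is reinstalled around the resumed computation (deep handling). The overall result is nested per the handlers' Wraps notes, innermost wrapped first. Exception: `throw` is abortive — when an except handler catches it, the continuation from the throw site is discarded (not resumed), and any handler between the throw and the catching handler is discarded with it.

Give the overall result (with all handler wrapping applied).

Answer: [((27, ()), 4)]

Evaluation trace:
ask @ H2 ⇒ 2
get @ H3 ⇒ 4
get @ H3 ⇒ 4
H0 returns 27
H1 returns (27, ())
H2 returns (27, ())
H3 returns ((27, ()), 4)
H4 returns [((27, ()), 4)]
= [((27, ()), 4)]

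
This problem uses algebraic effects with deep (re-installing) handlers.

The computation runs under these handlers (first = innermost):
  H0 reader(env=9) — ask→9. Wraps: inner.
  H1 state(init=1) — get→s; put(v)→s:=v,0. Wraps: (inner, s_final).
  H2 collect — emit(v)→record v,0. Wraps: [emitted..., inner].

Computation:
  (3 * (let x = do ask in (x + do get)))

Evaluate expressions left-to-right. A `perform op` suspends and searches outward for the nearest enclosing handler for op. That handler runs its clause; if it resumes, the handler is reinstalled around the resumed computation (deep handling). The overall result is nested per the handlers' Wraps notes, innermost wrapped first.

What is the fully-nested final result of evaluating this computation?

Answer: [(30, 1)]

Working:
ask @ H0 ⇒ 9
get @ H1 ⇒ 1
H0 returns 30
H1 returns (30, 1)
H2 returns [(30, 1)]
= [(30, 1)]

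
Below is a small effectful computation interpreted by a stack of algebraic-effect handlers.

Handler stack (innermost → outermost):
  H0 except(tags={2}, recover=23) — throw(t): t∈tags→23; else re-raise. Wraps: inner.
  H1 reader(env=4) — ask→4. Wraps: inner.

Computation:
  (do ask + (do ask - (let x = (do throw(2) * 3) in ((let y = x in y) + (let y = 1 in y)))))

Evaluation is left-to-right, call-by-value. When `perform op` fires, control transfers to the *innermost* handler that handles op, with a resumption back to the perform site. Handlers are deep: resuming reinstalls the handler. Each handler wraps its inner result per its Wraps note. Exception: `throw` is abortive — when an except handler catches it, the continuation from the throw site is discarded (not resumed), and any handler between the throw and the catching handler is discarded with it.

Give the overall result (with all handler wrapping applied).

Working:
ask @ H1 ⇒ 4
ask @ H1 ⇒ 4
throw(2) @ H0 caught ⇒ 23
H1 returns 23
= 23

Answer: 23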